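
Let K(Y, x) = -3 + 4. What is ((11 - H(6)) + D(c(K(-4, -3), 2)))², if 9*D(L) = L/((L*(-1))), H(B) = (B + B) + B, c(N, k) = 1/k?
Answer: 4096/81 ≈ 50.568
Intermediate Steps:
K(Y, x) = 1
H(B) = 3*B (H(B) = 2*B + B = 3*B)
D(L) = -⅑ (D(L) = (L/((L*(-1))))/9 = (L/((-L)))/9 = (L*(-1/L))/9 = (⅑)*(-1) = -⅑)
((11 - H(6)) + D(c(K(-4, -3), 2)))² = ((11 - 3*6) - ⅑)² = ((11 - 1*18) - ⅑)² = ((11 - 18) - ⅑)² = (-7 - ⅑)² = (-64/9)² = 4096/81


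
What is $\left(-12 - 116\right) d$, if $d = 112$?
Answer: $-14336$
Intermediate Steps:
$\left(-12 - 116\right) d = \left(-12 - 116\right) 112 = \left(-128\right) 112 = -14336$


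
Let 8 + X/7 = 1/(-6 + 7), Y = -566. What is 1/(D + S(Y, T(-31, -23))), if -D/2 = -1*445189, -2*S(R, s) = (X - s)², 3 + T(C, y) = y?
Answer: 2/1780227 ≈ 1.1235e-6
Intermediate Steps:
T(C, y) = -3 + y
X = -49 (X = -56 + 7/(-6 + 7) = -56 + 7/1 = -56 + 7*1 = -56 + 7 = -49)
S(R, s) = -(-49 - s)²/2
D = 890378 (D = -(-2)*445189 = -2*(-445189) = 890378)
1/(D + S(Y, T(-31, -23))) = 1/(890378 - (49 + (-3 - 23))²/2) = 1/(890378 - (49 - 26)²/2) = 1/(890378 - ½*23²) = 1/(890378 - ½*529) = 1/(890378 - 529/2) = 1/(1780227/2) = 2/1780227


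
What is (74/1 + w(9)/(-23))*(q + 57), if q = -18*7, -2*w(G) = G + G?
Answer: -5133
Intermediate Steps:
w(G) = -G (w(G) = -(G + G)/2 = -G)
q = -126
(74/1 + w(9)/(-23))*(q + 57) = (74/1 - 1*9/(-23))*(-126 + 57) = (74*1 - 9*(-1/23))*(-69) = (74 + 9/23)*(-69) = (1711/23)*(-69) = -5133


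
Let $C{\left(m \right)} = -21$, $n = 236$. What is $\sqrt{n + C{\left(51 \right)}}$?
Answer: $\sqrt{215} \approx 14.663$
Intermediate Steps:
$\sqrt{n + C{\left(51 \right)}} = \sqrt{236 - 21} = \sqrt{215}$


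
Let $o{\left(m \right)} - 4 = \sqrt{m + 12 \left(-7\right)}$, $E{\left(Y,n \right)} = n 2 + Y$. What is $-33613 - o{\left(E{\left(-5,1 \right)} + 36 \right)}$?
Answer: $-33617 - i \sqrt{51} \approx -33617.0 - 7.1414 i$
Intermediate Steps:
$E{\left(Y,n \right)} = Y + 2 n$ ($E{\left(Y,n \right)} = 2 n + Y = Y + 2 n$)
$o{\left(m \right)} = 4 + \sqrt{-84 + m}$ ($o{\left(m \right)} = 4 + \sqrt{m + 12 \left(-7\right)} = 4 + \sqrt{m - 84} = 4 + \sqrt{-84 + m}$)
$-33613 - o{\left(E{\left(-5,1 \right)} + 36 \right)} = -33613 - \left(4 + \sqrt{-84 + \left(\left(-5 + 2 \cdot 1\right) + 36\right)}\right) = -33613 - \left(4 + \sqrt{-84 + \left(\left(-5 + 2\right) + 36\right)}\right) = -33613 - \left(4 + \sqrt{-84 + \left(-3 + 36\right)}\right) = -33613 - \left(4 + \sqrt{-84 + 33}\right) = -33613 - \left(4 + \sqrt{-51}\right) = -33613 - \left(4 + i \sqrt{51}\right) = -33617 - i \sqrt{51}$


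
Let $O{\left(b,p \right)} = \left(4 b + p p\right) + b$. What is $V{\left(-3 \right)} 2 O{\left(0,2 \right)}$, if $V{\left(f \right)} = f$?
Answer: $-24$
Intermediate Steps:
$O{\left(b,p \right)} = p^{2} + 5 b$ ($O{\left(b,p \right)} = \left(4 b + p^{2}\right) + b = \left(p^{2} + 4 b\right) + b = p^{2} + 5 b$)
$V{\left(-3 \right)} 2 O{\left(0,2 \right)} = \left(-3\right) 2 \left(2^{2} + 5 \cdot 0\right) = - 6 \left(4 + 0\right) = \left(-6\right) 4 = -24$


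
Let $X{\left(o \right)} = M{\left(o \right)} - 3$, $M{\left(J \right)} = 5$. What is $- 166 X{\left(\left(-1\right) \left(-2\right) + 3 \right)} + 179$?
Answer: $-153$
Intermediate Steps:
$X{\left(o \right)} = 2$ ($X{\left(o \right)} = 5 - 3 = 2$)
$- 166 X{\left(\left(-1\right) \left(-2\right) + 3 \right)} + 179 = \left(-166\right) 2 + 179 = -332 + 179 = -153$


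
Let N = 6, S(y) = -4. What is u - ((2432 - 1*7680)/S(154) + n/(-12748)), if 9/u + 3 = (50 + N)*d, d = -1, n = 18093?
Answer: -985844429/752132 ≈ -1310.7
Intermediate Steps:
u = -9/59 (u = 9/(-3 + (50 + 6)*(-1)) = 9/(-3 + 56*(-1)) = 9/(-3 - 56) = 9/(-59) = 9*(-1/59) = -9/59 ≈ -0.15254)
u - ((2432 - 1*7680)/S(154) + n/(-12748)) = -9/59 - ((2432 - 1*7680)/(-4) + 18093/(-12748)) = -9/59 - ((2432 - 7680)*(-¼) + 18093*(-1/12748)) = -9/59 - (-5248*(-¼) - 18093/12748) = -9/59 - (1312 - 18093/12748) = -9/59 - 1*16707283/12748 = -9/59 - 16707283/12748 = -985844429/752132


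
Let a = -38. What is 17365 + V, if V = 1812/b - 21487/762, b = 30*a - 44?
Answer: 1955002571/112776 ≈ 17335.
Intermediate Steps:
b = -1184 (b = 30*(-38) - 44 = -1140 - 44 = -1184)
V = -3352669/112776 (V = 1812/(-1184) - 21487/762 = 1812*(-1/1184) - 21487*1/762 = -453/296 - 21487/762 = -3352669/112776 ≈ -29.729)
17365 + V = 17365 - 3352669/112776 = 1955002571/112776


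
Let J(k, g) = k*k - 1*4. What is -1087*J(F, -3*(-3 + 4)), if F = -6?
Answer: -34784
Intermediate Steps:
J(k, g) = -4 + k**2 (J(k, g) = k**2 - 4 = -4 + k**2)
-1087*J(F, -3*(-3 + 4)) = -1087*(-4 + (-6)**2) = -1087*(-4 + 36) = -1087*32 = -34784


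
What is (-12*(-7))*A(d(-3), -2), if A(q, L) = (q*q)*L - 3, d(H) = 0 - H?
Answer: -1764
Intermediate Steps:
d(H) = -H
A(q, L) = -3 + L*q² (A(q, L) = q²*L - 3 = L*q² - 3 = -3 + L*q²)
(-12*(-7))*A(d(-3), -2) = (-12*(-7))*(-3 - 2*(-1*(-3))²) = 84*(-3 - 2*3²) = 84*(-3 - 2*9) = 84*(-3 - 18) = 84*(-21) = -1764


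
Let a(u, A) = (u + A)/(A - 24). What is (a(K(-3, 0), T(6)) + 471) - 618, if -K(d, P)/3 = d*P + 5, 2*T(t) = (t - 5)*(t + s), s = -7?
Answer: -7172/49 ≈ -146.37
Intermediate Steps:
T(t) = (-7 + t)*(-5 + t)/2 (T(t) = ((t - 5)*(t - 7))/2 = ((-5 + t)*(-7 + t))/2 = ((-7 + t)*(-5 + t))/2 = (-7 + t)*(-5 + t)/2)
K(d, P) = -15 - 3*P*d (K(d, P) = -3*(d*P + 5) = -3*(P*d + 5) = -3*(5 + P*d) = -15 - 3*P*d)
a(u, A) = (A + u)/(-24 + A)
(a(K(-3, 0), T(6)) + 471) - 618 = (((35/2 + (½)*6² - 6*6) + (-15 - 3*0*(-3)))/(-24 + (35/2 + (½)*6² - 6*6)) + 471) - 618 = (((35/2 + (½)*36 - 36) + (-15 + 0))/(-24 + (35/2 + (½)*36 - 36)) + 471) - 618 = (((35/2 + 18 - 36) - 15)/(-24 + (35/2 + 18 - 36)) + 471) - 618 = ((-½ - 15)/(-24 - ½) + 471) - 618 = (-31/2/(-49/2) + 471) - 618 = (-2/49*(-31/2) + 471) - 618 = (31/49 + 471) - 618 = 23110/49 - 618 = -7172/49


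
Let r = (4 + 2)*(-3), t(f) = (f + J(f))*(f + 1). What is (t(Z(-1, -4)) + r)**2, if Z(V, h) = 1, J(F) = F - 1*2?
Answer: 324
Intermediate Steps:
J(F) = -2 + F (J(F) = F - 2 = -2 + F)
t(f) = (1 + f)*(-2 + 2*f) (t(f) = (f + (-2 + f))*(f + 1) = (-2 + 2*f)*(1 + f) = (1 + f)*(-2 + 2*f))
r = -18 (r = 6*(-3) = -18)
(t(Z(-1, -4)) + r)**2 = ((-2 + 2*1**2) - 18)**2 = ((-2 + 2*1) - 18)**2 = ((-2 + 2) - 18)**2 = (0 - 18)**2 = (-18)**2 = 324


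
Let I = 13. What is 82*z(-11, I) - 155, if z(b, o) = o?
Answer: 911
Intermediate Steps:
82*z(-11, I) - 155 = 82*13 - 155 = 1066 - 155 = 911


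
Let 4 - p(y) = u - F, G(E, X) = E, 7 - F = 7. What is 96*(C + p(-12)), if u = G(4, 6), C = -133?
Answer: -12768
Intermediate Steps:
F = 0 (F = 7 - 1*7 = 7 - 7 = 0)
u = 4
p(y) = 0 (p(y) = 4 - (4 - 1*0) = 4 - (4 + 0) = 4 - 1*4 = 4 - 4 = 0)
96*(C + p(-12)) = 96*(-133 + 0) = 96*(-133) = -12768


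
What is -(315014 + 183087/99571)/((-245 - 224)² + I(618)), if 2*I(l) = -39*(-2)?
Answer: -31366442081/21905620000 ≈ -1.4319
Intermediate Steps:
I(l) = 39 (I(l) = (-39*(-2))/2 = (½)*78 = 39)
-(315014 + 183087/99571)/((-245 - 224)² + I(618)) = -(315014 + 183087/99571)/((-245 - 224)² + 39) = -(315014 + 183087*(1/99571))/((-469)² + 39) = -(315014 + 183087/99571)/(219961 + 39) = -31366442081/(99571*220000) = -1*31366442081/21905620000 = -31366442081/21905620000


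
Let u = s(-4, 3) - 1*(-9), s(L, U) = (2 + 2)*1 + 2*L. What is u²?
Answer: 25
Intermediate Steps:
s(L, U) = 4 + 2*L (s(L, U) = 4*1 + 2*L = 4 + 2*L)
u = 5 (u = (4 + 2*(-4)) - 1*(-9) = (4 - 8) + 9 = -4 + 9 = 5)
u² = 5² = 25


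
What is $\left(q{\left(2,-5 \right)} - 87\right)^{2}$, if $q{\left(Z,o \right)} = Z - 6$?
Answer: $8281$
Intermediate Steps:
$q{\left(Z,o \right)} = -6 + Z$
$\left(q{\left(2,-5 \right)} - 87\right)^{2} = \left(\left(-6 + 2\right) - 87\right)^{2} = \left(-4 - 87\right)^{2} = \left(-91\right)^{2} = 8281$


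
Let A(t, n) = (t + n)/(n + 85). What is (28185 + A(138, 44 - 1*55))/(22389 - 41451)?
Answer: -2085817/1410588 ≈ -1.4787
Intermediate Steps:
A(t, n) = (n + t)/(85 + n)
(28185 + A(138, 44 - 1*55))/(22389 - 41451) = (28185 + ((44 - 1*55) + 138)/(85 + (44 - 1*55)))/(22389 - 41451) = (28185 + ((44 - 55) + 138)/(85 + (44 - 55)))/(-19062) = (28185 + (-11 + 138)/(85 - 11))*(-1/19062) = (28185 + 127/74)*(-1/19062) = (2085817/74)*(-1/19062) = -2085817/1410588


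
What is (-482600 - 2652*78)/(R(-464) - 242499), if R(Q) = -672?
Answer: 16816/5931 ≈ 2.8353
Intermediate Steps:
(-482600 - 2652*78)/(R(-464) - 242499) = (-482600 - 2652*78)/(-672 - 242499) = (-482600 - 206856)/(-243171) = -689456*(-1/243171) = 16816/5931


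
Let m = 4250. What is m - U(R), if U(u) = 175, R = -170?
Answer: 4075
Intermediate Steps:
m - U(R) = 4250 - 1*175 = 4250 - 175 = 4075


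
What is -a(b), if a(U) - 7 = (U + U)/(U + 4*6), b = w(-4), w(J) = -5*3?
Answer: -11/3 ≈ -3.6667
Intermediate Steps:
w(J) = -15
b = -15
a(U) = 7 + 2*U/(24 + U) (a(U) = 7 + (U + U)/(U + 4*6) = 7 + (2*U)/(U + 24) = 7 + (2*U)/(24 + U) = 7 + 2*U/(24 + U))
-a(b) = -3*(56 + 3*(-15))/(24 - 15) = -3*(56 - 45)/9 = -3*11/9 = -1*11/3 = -11/3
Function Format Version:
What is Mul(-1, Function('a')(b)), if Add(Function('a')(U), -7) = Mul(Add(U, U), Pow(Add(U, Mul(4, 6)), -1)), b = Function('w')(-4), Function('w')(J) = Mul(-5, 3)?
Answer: Rational(-11, 3) ≈ -3.6667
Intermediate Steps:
Function('w')(J) = -15
b = -15
Function('a')(U) = Add(7, Mul(2, U, Pow(Add(24, U), -1))) (Function('a')(U) = Add(7, Mul(Add(U, U), Pow(Add(U, Mul(4, 6)), -1))) = Add(7, Mul(Mul(2, U), Pow(Add(U, 24), -1))) = Add(7, Mul(Mul(2, U), Pow(Add(24, U), -1))) = Add(7, Mul(2, U, Pow(Add(24, U), -1))))
Mul(-1, Function('a')(b)) = Mul(-1, Mul(3, Pow(Add(24, -15), -1), Add(56, Mul(3, -15)))) = Mul(-1, Mul(3, Pow(9, -1), Add(56, -45))) = Mul(-1, Mul(3, Rational(1, 9), 11)) = Mul(-1, Rational(11, 3)) = Rational(-11, 3)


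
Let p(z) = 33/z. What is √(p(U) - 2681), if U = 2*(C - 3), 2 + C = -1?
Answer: I*√10735/2 ≈ 51.805*I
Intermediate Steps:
C = -3 (C = -2 - 1 = -3)
U = -12 (U = 2*(-3 - 3) = 2*(-6) = -12)
√(p(U) - 2681) = √(33/(-12) - 2681) = √(33*(-1/12) - 2681) = √(-11/4 - 2681) = √(-10735/4) = I*√10735/2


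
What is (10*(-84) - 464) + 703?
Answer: -601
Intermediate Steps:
(10*(-84) - 464) + 703 = (-840 - 464) + 703 = -1304 + 703 = -601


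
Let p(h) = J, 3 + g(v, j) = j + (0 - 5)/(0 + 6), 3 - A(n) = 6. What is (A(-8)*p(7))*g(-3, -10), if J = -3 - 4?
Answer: -581/2 ≈ -290.50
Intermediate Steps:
A(n) = -3 (A(n) = 3 - 1*6 = 3 - 6 = -3)
g(v, j) = -23/6 + j (g(v, j) = -3 + (j + (0 - 5)/(0 + 6)) = -3 + (j - 5/6) = -3 + (j - 5*⅙) = -3 + (j - ⅚) = -3 + (-⅚ + j) = -23/6 + j)
J = -7
p(h) = -7
(A(-8)*p(7))*g(-3, -10) = (-3*(-7))*(-23/6 - 10) = 21*(-83/6) = -581/2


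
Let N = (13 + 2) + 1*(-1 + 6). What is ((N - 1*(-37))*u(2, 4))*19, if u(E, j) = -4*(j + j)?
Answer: -34656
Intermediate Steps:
u(E, j) = -8*j
N = 20 (N = 15 + 1*5 = 15 + 5 = 20)
((N - 1*(-37))*u(2, 4))*19 = ((20 - 1*(-37))*(-8*4))*19 = ((20 + 37)*(-32))*19 = (57*(-32))*19 = -1824*19 = -34656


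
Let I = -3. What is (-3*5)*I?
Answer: 45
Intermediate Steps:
(-3*5)*I = -3*5*(-3) = -15*(-3) = 45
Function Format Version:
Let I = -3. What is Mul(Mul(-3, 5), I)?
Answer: 45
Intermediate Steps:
Mul(Mul(-3, 5), I) = Mul(Mul(-3, 5), -3) = Mul(-15, -3) = 45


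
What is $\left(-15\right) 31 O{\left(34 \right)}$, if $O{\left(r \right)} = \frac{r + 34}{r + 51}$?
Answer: $-372$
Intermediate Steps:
$O{\left(r \right)} = \frac{34 + r}{51 + r}$
$\left(-15\right) 31 O{\left(34 \right)} = \left(-15\right) 31 \frac{34 + 34}{51 + 34} = - 465 \cdot \frac{1}{85} \cdot 68 = \left(-465\right) \frac{4}{5} = -372$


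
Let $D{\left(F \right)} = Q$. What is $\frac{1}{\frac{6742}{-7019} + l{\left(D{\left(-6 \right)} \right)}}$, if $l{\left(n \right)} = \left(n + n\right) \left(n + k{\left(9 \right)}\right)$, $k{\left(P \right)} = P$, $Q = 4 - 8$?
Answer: $- \frac{7019}{287502} \approx -0.024414$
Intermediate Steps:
$Q = -4$ ($Q = 4 - 8 = -4$)
$D{\left(F \right)} = -4$
$l{\left(n \right)} = 2 n \left(9 + n\right)$ ($l{\left(n \right)} = \left(n + n\right) \left(n + 9\right) = 2 n \left(9 + n\right)$)
$\frac{1}{\frac{6742}{-7019} + l{\left(D{\left(-6 \right)} \right)}} = \frac{1}{\frac{6742}{-7019} + 2 \left(-4\right) \left(9 - 4\right)} = \frac{1}{6742 \left(- \frac{1}{7019}\right) + 2 \left(-4\right) 5} = \frac{1}{- \frac{6742}{7019} - 40} = \frac{1}{- \frac{287502}{7019}} = - \frac{7019}{287502}$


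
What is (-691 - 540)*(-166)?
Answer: 204346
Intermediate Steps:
(-691 - 540)*(-166) = -1231*(-166) = 204346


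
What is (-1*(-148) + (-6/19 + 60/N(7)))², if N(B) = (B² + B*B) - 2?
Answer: 508186849/23104 ≈ 21996.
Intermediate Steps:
N(B) = -2 + 2*B² (N(B) = (B² + B²) - 2 = 2*B² - 2 = -2 + 2*B²)
(-1*(-148) + (-6/19 + 60/N(7)))² = (-1*(-148) + (-6/19 + 60/(-2 + 2*7²)))² = (148 + (-6*1/19 + 60/(-2 + 2*49)))² = (148 + (-6/19 + 60/(-2 + 98)))² = (148 + (-6/19 + 60/96))² = (148 + (-6/19 + 60*(1/96)))² = (148 + (-6/19 + 5/8))² = (148 + 47/152)² = (22543/152)² = 508186849/23104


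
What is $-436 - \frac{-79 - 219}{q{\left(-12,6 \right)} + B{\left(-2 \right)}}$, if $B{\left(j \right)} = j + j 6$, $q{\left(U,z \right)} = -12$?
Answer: $- \frac{5817}{13} \approx -447.46$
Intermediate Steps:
$B{\left(j \right)} = 7 j$ ($B{\left(j \right)} = j + 6 j = 7 j$)
$-436 - \frac{-79 - 219}{q{\left(-12,6 \right)} + B{\left(-2 \right)}} = -436 - \frac{-79 - 219}{-12 + 7 \left(-2\right)} = -436 - - \frac{298}{-12 - 14} = -436 - - \frac{298}{-26} = -436 - \left(-298\right) \left(- \frac{1}{26}\right) = -436 - \frac{149}{13} = - \frac{5817}{13}$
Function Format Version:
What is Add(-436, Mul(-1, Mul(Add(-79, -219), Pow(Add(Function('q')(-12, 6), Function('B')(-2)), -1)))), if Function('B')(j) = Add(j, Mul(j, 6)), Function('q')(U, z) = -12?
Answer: Rational(-5817, 13) ≈ -447.46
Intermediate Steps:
Function('B')(j) = Mul(7, j) (Function('B')(j) = Add(j, Mul(6, j)) = Mul(7, j))
Add(-436, Mul(-1, Mul(Add(-79, -219), Pow(Add(Function('q')(-12, 6), Function('B')(-2)), -1)))) = Add(-436, Mul(-1, Mul(Add(-79, -219), Pow(Add(-12, Mul(7, -2)), -1)))) = Add(-436, Mul(-1, Mul(-298, Pow(Add(-12, -14), -1)))) = Add(-436, Mul(-1, Mul(-298, Pow(-26, -1)))) = Add(-436, Mul(-1, Mul(-298, Rational(-1, 26)))) = Add(-436, Mul(-1, Rational(149, 13))) = Add(-436, Rational(-149, 13)) = Rational(-5817, 13)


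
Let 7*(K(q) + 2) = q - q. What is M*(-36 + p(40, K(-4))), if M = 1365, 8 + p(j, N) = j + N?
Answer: -8190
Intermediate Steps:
K(q) = -2 (K(q) = -2 + (q - q)/7 = -2 + (1/7)*0 = -2 + 0 = -2)
p(j, N) = -8 + N + j (p(j, N) = -8 + (j + N) = -8 + (N + j) = -8 + N + j)
M*(-36 + p(40, K(-4))) = 1365*(-36 + (-8 - 2 + 40)) = 1365*(-36 + 30) = 1365*(-6) = -8190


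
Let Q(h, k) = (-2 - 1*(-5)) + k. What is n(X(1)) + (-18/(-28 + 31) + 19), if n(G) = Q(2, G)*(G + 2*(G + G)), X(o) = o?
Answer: 33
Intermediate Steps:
Q(h, k) = 3 + k (Q(h, k) = (-2 + 5) + k = 3 + k)
n(G) = 5*G*(3 + G) (n(G) = (3 + G)*(G + 2*(G + G)) = (3 + G)*(G + 2*(2*G)) = (3 + G)*(G + 4*G) = (3 + G)*(5*G) = 5*G*(3 + G))
n(X(1)) + (-18/(-28 + 31) + 19) = 5*1*(3 + 1) + (-18/(-28 + 31) + 19) = 5*1*4 + (-18/3 + 19) = 20 + ((⅓)*(-18) + 19) = 20 + (-6 + 19) = 20 + 13 = 33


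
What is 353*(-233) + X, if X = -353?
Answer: -82602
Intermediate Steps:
353*(-233) + X = 353*(-233) - 353 = -82249 - 353 = -82602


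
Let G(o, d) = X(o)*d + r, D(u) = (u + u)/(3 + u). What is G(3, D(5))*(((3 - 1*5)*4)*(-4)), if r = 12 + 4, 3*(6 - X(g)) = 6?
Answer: 672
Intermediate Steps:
D(u) = 2*u/(3 + u) (D(u) = (2*u)/(3 + u) = 2*u/(3 + u))
X(g) = 4 (X(g) = 6 - ⅓*6 = 6 - 2 = 4)
r = 16
G(o, d) = 16 + 4*d (G(o, d) = 4*d + 16 = 16 + 4*d)
G(3, D(5))*(((3 - 1*5)*4)*(-4)) = (16 + 4*(2*5/(3 + 5)))*(((3 - 1*5)*4)*(-4)) = (16 + 4*(2*5/8))*(((3 - 5)*4)*(-4)) = (16 + 4*(2*5*(⅛)))*(-2*4*(-4)) = (16 + 4*(5/4))*(-8*(-4)) = (16 + 5)*32 = 21*32 = 672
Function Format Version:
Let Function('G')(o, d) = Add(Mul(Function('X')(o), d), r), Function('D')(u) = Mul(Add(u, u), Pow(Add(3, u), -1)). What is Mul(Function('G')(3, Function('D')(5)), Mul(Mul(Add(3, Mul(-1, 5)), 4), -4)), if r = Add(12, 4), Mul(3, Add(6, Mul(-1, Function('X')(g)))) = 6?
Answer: 672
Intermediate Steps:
Function('D')(u) = Mul(2, u, Pow(Add(3, u), -1)) (Function('D')(u) = Mul(Mul(2, u), Pow(Add(3, u), -1)) = Mul(2, u, Pow(Add(3, u), -1)))
Function('X')(g) = 4 (Function('X')(g) = Add(6, Mul(Rational(-1, 3), 6)) = Add(6, -2) = 4)
r = 16
Function('G')(o, d) = Add(16, Mul(4, d)) (Function('G')(o, d) = Add(Mul(4, d), 16) = Add(16, Mul(4, d)))
Mul(Function('G')(3, Function('D')(5)), Mul(Mul(Add(3, Mul(-1, 5)), 4), -4)) = Mul(Add(16, Mul(4, Mul(2, 5, Pow(Add(3, 5), -1)))), Mul(Mul(Add(3, Mul(-1, 5)), 4), -4)) = Mul(Add(16, Mul(4, Mul(2, 5, Pow(8, -1)))), Mul(Mul(Add(3, -5), 4), -4)) = Mul(Add(16, Mul(4, Mul(2, 5, Rational(1, 8)))), Mul(Mul(-2, 4), -4)) = Mul(Add(16, Mul(4, Rational(5, 4))), Mul(-8, -4)) = Mul(Add(16, 5), 32) = Mul(21, 32) = 672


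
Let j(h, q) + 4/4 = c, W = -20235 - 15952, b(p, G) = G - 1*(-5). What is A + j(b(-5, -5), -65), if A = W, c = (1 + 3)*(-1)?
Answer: -36192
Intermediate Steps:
b(p, G) = 5 + G (b(p, G) = G + 5 = 5 + G)
W = -36187
c = -4 (c = 4*(-1) = -4)
j(h, q) = -5 (j(h, q) = -1 - 4 = -5)
A = -36187
A + j(b(-5, -5), -65) = -36187 - 5 = -36192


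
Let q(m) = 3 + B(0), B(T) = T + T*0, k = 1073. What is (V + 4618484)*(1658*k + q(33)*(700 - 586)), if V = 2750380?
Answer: 13111979748864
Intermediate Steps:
B(T) = T (B(T) = T + 0 = T)
q(m) = 3 (q(m) = 3 + 0 = 3)
(V + 4618484)*(1658*k + q(33)*(700 - 586)) = (2750380 + 4618484)*(1658*1073 + 3*(700 - 586)) = 7368864*(1779034 + 3*114) = 7368864*(1779034 + 342) = 7368864*1779376 = 13111979748864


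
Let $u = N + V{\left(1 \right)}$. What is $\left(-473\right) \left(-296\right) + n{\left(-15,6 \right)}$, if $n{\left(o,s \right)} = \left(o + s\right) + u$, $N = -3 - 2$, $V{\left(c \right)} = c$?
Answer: $139995$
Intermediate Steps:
$N = -5$ ($N = -3 - 2 = -5$)
$u = -4$ ($u = -5 + 1 = -4$)
$n{\left(o,s \right)} = -4 + o + s$ ($n{\left(o,s \right)} = \left(o + s\right) - 4 = -4 + o + s$)
$\left(-473\right) \left(-296\right) + n{\left(-15,6 \right)} = \left(-473\right) \left(-296\right) - 13 = 140008 - 13 = 139995$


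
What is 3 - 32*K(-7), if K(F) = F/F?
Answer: -29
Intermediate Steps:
K(F) = 1
3 - 32*K(-7) = 3 - 32*1 = 3 - 32 = -29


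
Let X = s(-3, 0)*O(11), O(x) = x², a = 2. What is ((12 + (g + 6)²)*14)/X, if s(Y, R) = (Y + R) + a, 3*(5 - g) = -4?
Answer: -20678/1089 ≈ -18.988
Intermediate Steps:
g = 19/3 (g = 5 - ⅓*(-4) = 5 + 4/3 = 19/3 ≈ 6.3333)
s(Y, R) = 2 + R + Y (s(Y, R) = (Y + R) + 2 = (R + Y) + 2 = 2 + R + Y)
X = -121 (X = (2 + 0 - 3)*11² = -1*121 = -121)
((12 + (g + 6)²)*14)/X = ((12 + (19/3 + 6)²)*14)/(-121) = ((12 + (37/3)²)*14)*(-1/121) = ((12 + 1369/9)*14)*(-1/121) = ((1477/9)*14)*(-1/121) = (20678/9)*(-1/121) = -20678/1089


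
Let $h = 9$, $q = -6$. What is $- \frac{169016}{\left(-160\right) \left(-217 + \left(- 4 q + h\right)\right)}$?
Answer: $- \frac{21127}{3680} \approx -5.741$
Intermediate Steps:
$- \frac{169016}{\left(-160\right) \left(-217 + \left(- 4 q + h\right)\right)} = - \frac{169016}{\left(-160\right) \left(-217 + \left(\left(-4\right) \left(-6\right) + 9\right)\right)} = - \frac{169016}{\left(-160\right) \left(-217 + \left(24 + 9\right)\right)} = - \frac{169016}{\left(-160\right) \left(-217 + 33\right)} = - \frac{169016}{\left(-160\right) \left(-184\right)} = - \frac{169016}{29440} = \left(-169016\right) \frac{1}{29440} = - \frac{21127}{3680}$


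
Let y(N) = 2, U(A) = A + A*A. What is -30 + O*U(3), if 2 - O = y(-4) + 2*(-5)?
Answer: 90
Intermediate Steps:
U(A) = A + A**2
O = 10 (O = 2 - (2 + 2*(-5)) = 2 - (2 - 10) = 2 - 1*(-8) = 2 + 8 = 10)
-30 + O*U(3) = -30 + 10*(3*(1 + 3)) = -30 + 10*(3*4) = -30 + 10*12 = -30 + 120 = 90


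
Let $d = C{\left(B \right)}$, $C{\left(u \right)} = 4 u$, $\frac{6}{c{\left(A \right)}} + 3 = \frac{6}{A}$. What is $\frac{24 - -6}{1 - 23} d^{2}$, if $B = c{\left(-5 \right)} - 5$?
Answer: $- \frac{486000}{539} \approx -901.67$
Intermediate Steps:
$c{\left(A \right)} = \frac{6}{-3 + \frac{6}{A}}$
$B = - \frac{45}{7}$ ($B = \left(-2\right) \left(-5\right) \frac{1}{-2 - 5} - 5 = \left(-2\right) \left(-5\right) \frac{1}{-7} - 5 = \left(-2\right) \left(-5\right) \left(- \frac{1}{7}\right) - 5 = - \frac{10}{7} - 5 = - \frac{45}{7} \approx -6.4286$)
$d = - \frac{180}{7}$ ($d = 4 \left(- \frac{45}{7}\right) = - \frac{180}{7} \approx -25.714$)
$\frac{24 - -6}{1 - 23} d^{2} = \frac{24 - -6}{1 - 23} \left(- \frac{180}{7}\right)^{2} = \frac{24 + 6}{-22} \cdot \frac{32400}{49} = 30 \left(- \frac{1}{22}\right) \frac{32400}{49} = \left(- \frac{15}{11}\right) \frac{32400}{49} = - \frac{486000}{539}$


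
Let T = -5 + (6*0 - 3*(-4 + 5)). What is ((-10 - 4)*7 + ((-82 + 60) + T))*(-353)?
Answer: 45184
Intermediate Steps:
T = -8 (T = -5 + (0 - 3*1) = -5 + (0 - 3) = -5 - 3 = -8)
((-10 - 4)*7 + ((-82 + 60) + T))*(-353) = ((-10 - 4)*7 + ((-82 + 60) - 8))*(-353) = (-14*7 + (-22 - 8))*(-353) = (-98 - 30)*(-353) = -128*(-353) = 45184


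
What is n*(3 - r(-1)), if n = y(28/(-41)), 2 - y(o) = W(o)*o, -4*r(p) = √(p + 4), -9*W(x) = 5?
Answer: 598/123 + 299*√3/738 ≈ 5.5635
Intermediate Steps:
W(x) = -5/9 (W(x) = -⅑*5 = -5/9)
r(p) = -√(4 + p)/4 (r(p) = -√(p + 4)/4 = -√(4 + p)/4)
y(o) = 2 + 5*o/9 (y(o) = 2 - (-5)*o/9 = 2 + 5*o/9)
n = 598/369 (n = 2 + 5*(28/(-41))/9 = 2 + 5*(28*(-1/41))/9 = 2 + (5/9)*(-28/41) = 2 - 140/369 = 598/369 ≈ 1.6206)
n*(3 - r(-1)) = 598*(3 - (-1)*√(4 - 1)/4)/369 = 598*(3 - (-1)*√3/4)/369 = 598*(3 + √3/4)/369 = 598/123 + 299*√3/738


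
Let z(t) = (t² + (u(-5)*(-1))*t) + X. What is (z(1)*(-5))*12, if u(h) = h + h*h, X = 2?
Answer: 1020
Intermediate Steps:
u(h) = h + h²
z(t) = 2 + t² - 20*t (z(t) = (t² + (-5*(1 - 5)*(-1))*t) + 2 = (t² + (-5*(-4)*(-1))*t) + 2 = (t² + (20*(-1))*t) + 2 = (t² - 20*t) + 2 = 2 + t² - 20*t)
(z(1)*(-5))*12 = ((2 + 1² - 20*1)*(-5))*12 = ((2 + 1 - 20)*(-5))*12 = -17*(-5)*12 = 85*12 = 1020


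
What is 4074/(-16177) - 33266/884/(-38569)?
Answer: -9883204973/39396767878 ≈ -0.25086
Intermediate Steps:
4074/(-16177) - 33266/884/(-38569) = 4074*(-1/16177) - 33266*1/884*(-1/38569) = -582/2311 - 16633/442*(-1/38569) = -582/2311 + 16633/17047498 = -9883204973/39396767878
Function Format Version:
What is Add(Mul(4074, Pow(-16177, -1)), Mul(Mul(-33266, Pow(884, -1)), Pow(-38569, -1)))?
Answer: Rational(-9883204973, 39396767878) ≈ -0.25086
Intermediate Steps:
Add(Mul(4074, Pow(-16177, -1)), Mul(Mul(-33266, Pow(884, -1)), Pow(-38569, -1))) = Add(Mul(4074, Rational(-1, 16177)), Mul(Mul(-33266, Rational(1, 884)), Rational(-1, 38569))) = Add(Rational(-582, 2311), Mul(Rational(-16633, 442), Rational(-1, 38569))) = Add(Rational(-582, 2311), Rational(16633, 17047498)) = Rational(-9883204973, 39396767878)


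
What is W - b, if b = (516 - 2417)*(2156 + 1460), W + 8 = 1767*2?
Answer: 6877542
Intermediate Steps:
W = 3526 (W = -8 + 1767*2 = -8 + 3534 = 3526)
b = -6874016 (b = -1901*3616 = -6874016)
W - b = 3526 - 1*(-6874016) = 3526 + 6874016 = 6877542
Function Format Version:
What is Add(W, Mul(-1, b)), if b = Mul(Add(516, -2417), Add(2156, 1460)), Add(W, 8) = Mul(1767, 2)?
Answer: 6877542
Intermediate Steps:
W = 3526 (W = Add(-8, Mul(1767, 2)) = Add(-8, 3534) = 3526)
b = -6874016 (b = Mul(-1901, 3616) = -6874016)
Add(W, Mul(-1, b)) = Add(3526, Mul(-1, -6874016)) = Add(3526, 6874016) = 6877542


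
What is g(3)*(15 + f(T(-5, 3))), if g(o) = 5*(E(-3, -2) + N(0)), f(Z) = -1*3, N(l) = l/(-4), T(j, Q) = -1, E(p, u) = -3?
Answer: -180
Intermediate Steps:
N(l) = -l/4 (N(l) = l*(-¼) = -l/4)
f(Z) = -3
g(o) = -15 (g(o) = 5*(-3 - ¼*0) = 5*(-3 + 0) = 5*(-3) = -15)
g(3)*(15 + f(T(-5, 3))) = -15*(15 - 3) = -15*12 = -180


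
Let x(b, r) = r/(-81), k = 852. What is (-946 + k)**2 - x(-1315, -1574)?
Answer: 714142/81 ≈ 8816.6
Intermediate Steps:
x(b, r) = -r/81 (x(b, r) = r*(-1/81) = -r/81)
(-946 + k)**2 - x(-1315, -1574) = (-946 + 852)**2 - (-1)*(-1574)/81 = (-94)**2 - 1*1574/81 = 8836 - 1574/81 = 714142/81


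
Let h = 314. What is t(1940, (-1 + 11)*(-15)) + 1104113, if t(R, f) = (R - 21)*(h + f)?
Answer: 1418829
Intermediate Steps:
t(R, f) = (-21 + R)*(314 + f) (t(R, f) = (R - 21)*(314 + f) = (-21 + R)*(314 + f))
t(1940, (-1 + 11)*(-15)) + 1104113 = (-6594 - 21*(-1 + 11)*(-15) + 314*1940 + 1940*((-1 + 11)*(-15))) + 1104113 = (-6594 - 210*(-15) + 609160 + 1940*(10*(-15))) + 1104113 = (-6594 - 21*(-150) + 609160 + 1940*(-150)) + 1104113 = (-6594 + 3150 + 609160 - 291000) + 1104113 = 314716 + 1104113 = 1418829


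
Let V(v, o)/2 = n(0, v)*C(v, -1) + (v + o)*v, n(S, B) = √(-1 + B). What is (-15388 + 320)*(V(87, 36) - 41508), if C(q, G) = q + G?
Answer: 302957208 - 2591696*√86 ≈ 2.7892e+8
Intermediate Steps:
C(q, G) = G + q
V(v, o) = 2*(-1 + v)^(3/2) + 2*v*(o + v) (V(v, o) = 2*(√(-1 + v)*(-1 + v) + (v + o)*v) = 2*((-1 + v)^(3/2) + (o + v)*v) = 2*((-1 + v)^(3/2) + v*(o + v)) = 2*(-1 + v)^(3/2) + 2*v*(o + v))
(-15388 + 320)*(V(87, 36) - 41508) = (-15388 + 320)*((2*87² + 2*(-1 + 87)^(3/2) + 2*36*87) - 41508) = -15068*((2*7569 + 2*86^(3/2) + 6264) - 41508) = -15068*((15138 + 2*(86*√86) + 6264) - 41508) = -15068*((15138 + 172*√86 + 6264) - 41508) = -15068*((21402 + 172*√86) - 41508) = -15068*(-20106 + 172*√86) = 302957208 - 2591696*√86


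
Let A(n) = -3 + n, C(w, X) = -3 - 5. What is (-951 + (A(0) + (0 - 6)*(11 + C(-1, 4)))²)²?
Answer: 260100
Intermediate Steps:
C(w, X) = -8
(-951 + (A(0) + (0 - 6)*(11 + C(-1, 4)))²)² = (-951 + ((-3 + 0) + (0 - 6)*(11 - 8))²)² = (-951 + (-3 - 6*3)²)² = (-951 + (-3 - 18)²)² = (-951 + (-21)²)² = (-951 + 441)² = (-510)² = 260100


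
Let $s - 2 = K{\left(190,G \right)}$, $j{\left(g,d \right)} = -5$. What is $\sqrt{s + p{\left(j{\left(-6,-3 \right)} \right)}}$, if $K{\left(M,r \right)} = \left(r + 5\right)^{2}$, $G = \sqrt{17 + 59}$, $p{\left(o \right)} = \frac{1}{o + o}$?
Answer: $\frac{\sqrt{10290 + 2000 \sqrt{19}}}{10} \approx 13.787$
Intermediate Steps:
$p{\left(o \right)} = \frac{1}{2 o}$
$G = 2 \sqrt{19}$ ($G = \sqrt{76} = 2 \sqrt{19} \approx 8.7178$)
$K{\left(M,r \right)} = \left(5 + r\right)^{2}$
$s = 2 + \left(5 + 2 \sqrt{19}\right)^{2} \approx 190.18$
$\sqrt{s + p{\left(j{\left(-6,-3 \right)} \right)}} = \sqrt{\left(103 + 20 \sqrt{19}\right) + \frac{1}{2 \left(-5\right)}} = \sqrt{\left(103 + 20 \sqrt{19}\right) + \frac{1}{2} \left(- \frac{1}{5}\right)} = \sqrt{\left(103 + 20 \sqrt{19}\right) - \frac{1}{10}} = \sqrt{\frac{1029}{10} + 20 \sqrt{19}}$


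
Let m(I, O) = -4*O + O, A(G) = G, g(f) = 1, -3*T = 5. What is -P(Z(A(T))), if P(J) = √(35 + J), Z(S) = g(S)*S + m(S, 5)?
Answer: -√165/3 ≈ -4.2817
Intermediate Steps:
T = -5/3 (T = -⅓*5 = -5/3 ≈ -1.6667)
m(I, O) = -3*O
Z(S) = -15 + S (Z(S) = 1*S - 3*5 = S - 15 = -15 + S)
-P(Z(A(T))) = -√(35 + (-15 - 5/3)) = -√(35 - 50/3) = -√(55/3) = -√165/3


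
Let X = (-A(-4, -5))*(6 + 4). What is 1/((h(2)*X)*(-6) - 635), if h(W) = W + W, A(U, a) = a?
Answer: -1/1835 ≈ -0.00054496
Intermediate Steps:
h(W) = 2*W
X = 50 (X = (-1*(-5))*(6 + 4) = 5*10 = 50)
1/((h(2)*X)*(-6) - 635) = 1/(((2*2)*50)*(-6) - 635) = 1/((4*50)*(-6) - 635) = 1/(200*(-6) - 635) = 1/(-1200 - 635) = 1/(-1835) = -1/1835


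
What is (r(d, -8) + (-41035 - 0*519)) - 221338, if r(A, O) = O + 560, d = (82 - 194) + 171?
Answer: -261821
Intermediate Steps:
d = 59 (d = -112 + 171 = 59)
r(A, O) = 560 + O
(r(d, -8) + (-41035 - 0*519)) - 221338 = ((560 - 8) + (-41035 - 0*519)) - 221338 = (552 + (-41035 - 1*0)) - 221338 = (552 + (-41035 + 0)) - 221338 = (552 - 41035) - 221338 = -40483 - 221338 = -261821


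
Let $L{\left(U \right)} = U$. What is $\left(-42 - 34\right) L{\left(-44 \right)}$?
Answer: $3344$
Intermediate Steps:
$\left(-42 - 34\right) L{\left(-44 \right)} = \left(-42 - 34\right) \left(-44\right) = \left(-76\right) \left(-44\right) = 3344$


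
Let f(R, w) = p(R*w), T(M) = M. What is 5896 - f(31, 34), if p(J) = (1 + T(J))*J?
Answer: -1106074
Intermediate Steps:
p(J) = J*(1 + J) (p(J) = (1 + J)*J = J*(1 + J))
f(R, w) = R*w*(1 + R*w) (f(R, w) = (R*w)*(1 + R*w) = R*w*(1 + R*w))
5896 - f(31, 34) = 5896 - 31*34*(1 + 31*34) = 5896 - 31*34*(1 + 1054) = 5896 - 31*34*1055 = 5896 - 1*1111970 = 5896 - 1111970 = -1106074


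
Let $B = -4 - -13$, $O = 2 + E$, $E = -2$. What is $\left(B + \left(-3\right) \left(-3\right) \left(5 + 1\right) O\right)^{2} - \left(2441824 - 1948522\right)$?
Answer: $-493221$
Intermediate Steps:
$O = 0$ ($O = 2 - 2 = 0$)
$B = 9$ ($B = -4 + 13 = 9$)
$\left(B + \left(-3\right) \left(-3\right) \left(5 + 1\right) O\right)^{2} - \left(2441824 - 1948522\right) = \left(9 + \left(-3\right) \left(-3\right) \left(5 + 1\right) 0\right)^{2} - \left(2441824 - 1948522\right) = \left(9 + 9 \cdot 6 \cdot 0\right)^{2} - 493302 = \left(9 + 9 \cdot 0\right)^{2} - 493302 = \left(9 + 0\right)^{2} - 493302 = 9^{2} - 493302 = 81 - 493302 = -493221$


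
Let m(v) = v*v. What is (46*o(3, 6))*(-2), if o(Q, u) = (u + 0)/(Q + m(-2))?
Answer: -552/7 ≈ -78.857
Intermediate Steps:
m(v) = v²
o(Q, u) = u/(4 + Q) (o(Q, u) = (u + 0)/(Q + (-2)²) = u/(Q + 4) = u/(4 + Q))
(46*o(3, 6))*(-2) = (46*(6/(4 + 3)))*(-2) = (46*(6/7))*(-2) = (276/7)*(-2) = -552/7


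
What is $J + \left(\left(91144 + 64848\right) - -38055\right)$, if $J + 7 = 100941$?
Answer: $294981$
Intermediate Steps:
$J = 100934$ ($J = -7 + 100941 = 100934$)
$J + \left(\left(91144 + 64848\right) - -38055\right) = 100934 + \left(\left(91144 + 64848\right) - -38055\right) = 100934 + \left(155992 + 38055\right) = 100934 + 194047 = 294981$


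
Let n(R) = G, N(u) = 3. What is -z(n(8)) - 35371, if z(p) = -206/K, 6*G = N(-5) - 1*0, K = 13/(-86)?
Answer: -477539/13 ≈ -36734.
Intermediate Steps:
K = -13/86 (K = 13*(-1/86) = -13/86 ≈ -0.15116)
G = 1/2 (G = (3 - 1*0)/6 = (3 + 0)/6 = (1/6)*3 = 1/2 ≈ 0.50000)
n(R) = 1/2
z(p) = 17716/13 (z(p) = -206/(-13/86) = -206*(-86/13) = 17716/13)
-z(n(8)) - 35371 = -1*17716/13 - 35371 = -17716/13 - 35371 = -477539/13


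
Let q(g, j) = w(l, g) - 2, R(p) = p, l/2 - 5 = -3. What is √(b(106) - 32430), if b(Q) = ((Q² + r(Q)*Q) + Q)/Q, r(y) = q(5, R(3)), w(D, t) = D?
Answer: I*√32321 ≈ 179.78*I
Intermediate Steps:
l = 4 (l = 10 + 2*(-3) = 10 - 6 = 4)
q(g, j) = 2 (q(g, j) = 4 - 2 = 2)
r(y) = 2
b(Q) = (Q² + 3*Q)/Q (b(Q) = ((Q² + 2*Q) + Q)/Q = (Q² + 3*Q)/Q)
√(b(106) - 32430) = √((3 + 106) - 32430) = √(109 - 32430) = √(-32321) = I*√32321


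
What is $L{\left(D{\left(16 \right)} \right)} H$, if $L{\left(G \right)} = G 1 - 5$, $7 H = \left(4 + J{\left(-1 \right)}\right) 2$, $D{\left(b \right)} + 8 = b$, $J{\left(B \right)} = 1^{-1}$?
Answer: $\frac{30}{7} \approx 4.2857$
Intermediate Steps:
$J{\left(B \right)} = 1$
$D{\left(b \right)} = -8 + b$
$H = \frac{10}{7}$ ($H = \frac{\left(4 + 1\right) 2}{7} = \frac{5 \cdot 2}{7} = \frac{1}{7} \cdot 10 = \frac{10}{7} \approx 1.4286$)
$L{\left(G \right)} = -5 + G$ ($L{\left(G \right)} = G - 5 = -5 + G$)
$L{\left(D{\left(16 \right)} \right)} H = \left(-5 + \left(-8 + 16\right)\right) \frac{10}{7} = \left(-5 + 8\right) \frac{10}{7} = 3 \cdot \frac{10}{7} = \frac{30}{7}$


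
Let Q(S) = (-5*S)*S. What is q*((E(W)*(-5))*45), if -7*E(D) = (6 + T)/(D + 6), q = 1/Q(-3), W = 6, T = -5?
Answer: -5/84 ≈ -0.059524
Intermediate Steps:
Q(S) = -5*S²
q = -1/45 (q = 1/(-5*(-3)²) = 1/(-5*9) = 1/(-45) = -1/45 ≈ -0.022222)
E(D) = -1/(7*(6 + D)) (E(D) = -(6 - 5)/(7*(D + 6)) = -1/(7*(6 + D)))
q*((E(W)*(-5))*45) = --1/(42 + 7*6)*(-5)*45/45 = --1/(42 + 42)*(-5)*45/45 = --1/84*(-5)*45/45 = --1*1/84*(-5)*45/45 = -(-1/84*(-5))*45/45 = -45/756 = -1/45*75/28 = -5/84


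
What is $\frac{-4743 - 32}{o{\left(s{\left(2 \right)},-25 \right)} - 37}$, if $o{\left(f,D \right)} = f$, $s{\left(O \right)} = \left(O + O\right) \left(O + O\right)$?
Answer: $\frac{4775}{21} \approx 227.38$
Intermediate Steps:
$s{\left(O \right)} = 4 O^{2}$ ($s{\left(O \right)} = 2 O 2 O = 4 O^{2}$)
$\frac{-4743 - 32}{o{\left(s{\left(2 \right)},-25 \right)} - 37} = \frac{-4743 - 32}{4 \cdot 2^{2} - 37} = - \frac{4775}{4 \cdot 4 - 37} = - \frac{4775}{16 - 37} = - \frac{4775}{-21} = \left(-4775\right) \left(- \frac{1}{21}\right) = \frac{4775}{21}$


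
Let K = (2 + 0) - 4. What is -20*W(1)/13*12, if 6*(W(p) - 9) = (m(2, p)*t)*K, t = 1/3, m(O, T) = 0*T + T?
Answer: -6400/39 ≈ -164.10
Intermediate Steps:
m(O, T) = T (m(O, T) = 0 + T = T)
K = -2 (K = 2 - 4 = -2)
t = ⅓ (t = 1*(⅓) = ⅓ ≈ 0.33333)
W(p) = 9 - p/9 (W(p) = 9 + ((p*(⅓))*(-2))/6 = 9 + ((p/3)*(-2))/6 = 9 + (-2*p/3)/6 = 9 - p/9)
-20*W(1)/13*12 = -20*(9 - ⅑*1)/13*12 = -20*(9 - ⅑)/13*12 = -1600/(9*13)*12 = -20*80/117*12 = -1600/117*12 = -6400/39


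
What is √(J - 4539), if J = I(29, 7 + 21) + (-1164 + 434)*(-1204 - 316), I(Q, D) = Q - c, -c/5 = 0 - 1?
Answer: √1105085 ≈ 1051.2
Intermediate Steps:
c = 5 (c = -5*(0 - 1) = -5*(-1) = 5)
I(Q, D) = -5 + Q (I(Q, D) = Q - 1*5 = Q - 5 = -5 + Q)
J = 1109624 (J = (-5 + 29) + (-1164 + 434)*(-1204 - 316) = 24 - 730*(-1520) = 24 + 1109600 = 1109624)
√(J - 4539) = √(1109624 - 4539) = √1105085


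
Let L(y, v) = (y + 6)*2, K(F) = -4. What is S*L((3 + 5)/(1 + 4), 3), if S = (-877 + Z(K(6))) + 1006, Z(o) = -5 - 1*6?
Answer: 8968/5 ≈ 1793.6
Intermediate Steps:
Z(o) = -11 (Z(o) = -5 - 6 = -11)
L(y, v) = 12 + 2*y (L(y, v) = (6 + y)*2 = 12 + 2*y)
S = 118 (S = (-877 - 11) + 1006 = -888 + 1006 = 118)
S*L((3 + 5)/(1 + 4), 3) = 118*(12 + 2*((3 + 5)/(1 + 4))) = 118*(12 + 2*(8/5)) = 118*(12 + 16/5) = 118*(76/5) = 8968/5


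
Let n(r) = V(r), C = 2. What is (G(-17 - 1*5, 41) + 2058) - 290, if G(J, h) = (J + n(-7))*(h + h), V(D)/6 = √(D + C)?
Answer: -36 + 492*I*√5 ≈ -36.0 + 1100.1*I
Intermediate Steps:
V(D) = 6*√(2 + D) (V(D) = 6*√(D + 2) = 6*√(2 + D))
n(r) = 6*√(2 + r)
G(J, h) = 2*h*(J + 6*I*√5) (G(J, h) = (J + 6*√(2 - 7))*(h + h) = (J + 6*√(-5))*(2*h) = (J + 6*(I*√5))*(2*h) = (J + 6*I*√5)*(2*h) = 2*h*(J + 6*I*√5))
(G(-17 - 1*5, 41) + 2058) - 290 = (2*41*((-17 - 1*5) + 6*I*√5) + 2058) - 290 = (2*41*((-17 - 5) + 6*I*√5) + 2058) - 290 = (2*41*(-22 + 6*I*√5) + 2058) - 290 = ((-1804 + 492*I*√5) + 2058) - 290 = (254 + 492*I*√5) - 290 = -36 + 492*I*√5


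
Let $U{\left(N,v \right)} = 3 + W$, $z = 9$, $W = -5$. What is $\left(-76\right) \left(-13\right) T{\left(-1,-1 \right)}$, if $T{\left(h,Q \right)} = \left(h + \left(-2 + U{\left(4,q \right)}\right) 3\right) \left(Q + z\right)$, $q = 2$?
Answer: $-102752$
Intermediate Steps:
$U{\left(N,v \right)} = -2$ ($U{\left(N,v \right)} = 3 - 5 = -2$)
$T{\left(h,Q \right)} = \left(-12 + h\right) \left(9 + Q\right)$ ($T{\left(h,Q \right)} = \left(h + \left(-2 - 2\right) 3\right) \left(Q + 9\right) = \left(h - 12\right) \left(9 + Q\right) = \left(-12 + h\right) \left(9 + Q\right)$)
$\left(-76\right) \left(-13\right) T{\left(-1,-1 \right)} = \left(-76\right) \left(-13\right) \left(-108 - -12 + 9 \left(-1\right) - -1\right) = 988 \left(-108 + 12 - 9 + 1\right) = 988 \left(-104\right) = -102752$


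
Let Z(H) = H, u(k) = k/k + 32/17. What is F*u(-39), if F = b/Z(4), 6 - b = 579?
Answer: -28077/68 ≈ -412.90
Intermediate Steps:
b = -573 (b = 6 - 1*579 = 6 - 579 = -573)
u(k) = 49/17 (u(k) = 1 + 32*(1/17) = 1 + 32/17 = 49/17)
F = -573/4 ≈ -143.25
F*u(-39) = -573/4*49/17 = -28077/68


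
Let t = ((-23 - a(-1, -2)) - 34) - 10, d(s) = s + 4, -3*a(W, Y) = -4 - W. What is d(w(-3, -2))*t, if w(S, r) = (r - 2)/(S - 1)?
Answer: -340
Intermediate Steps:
a(W, Y) = 4/3 + W/3 (a(W, Y) = -(-4 - W)/3 = 4/3 + W/3)
w(S, r) = (-2 + r)/(-1 + S)
d(s) = 4 + s
t = -68 (t = ((-23 - (4/3 + (⅓)*(-1))) - 34) - 10 = ((-23 - (4/3 - ⅓)) - 34) - 10 = ((-23 - 1*1) - 34) - 10 = ((-23 - 1) - 34) - 10 = (-24 - 34) - 10 = -58 - 10 = -68)
d(w(-3, -2))*t = (4 + (-2 - 2)/(-1 - 3))*(-68) = (4 - 4/(-4))*(-68) = (4 - ¼*(-4))*(-68) = (4 + 1)*(-68) = 5*(-68) = -340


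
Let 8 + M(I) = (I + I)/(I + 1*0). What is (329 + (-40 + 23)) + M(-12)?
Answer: 306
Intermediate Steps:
M(I) = -6 (M(I) = -8 + (I + I)/(I + 1*0) = -8 + (2*I)/(I + 0) = -8 + (2*I)/I = -8 + 2 = -6)
(329 + (-40 + 23)) + M(-12) = (329 + (-40 + 23)) - 6 = (329 - 17) - 6 = 312 - 6 = 306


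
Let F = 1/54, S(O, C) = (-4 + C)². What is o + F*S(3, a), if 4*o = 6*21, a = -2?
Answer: 193/6 ≈ 32.167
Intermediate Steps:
o = 63/2 (o = (6*21)/4 = (¼)*126 = 63/2 ≈ 31.500)
F = 1/54 ≈ 0.018519
o + F*S(3, a) = 63/2 + (-4 - 2)²/54 = 63/2 + (1/54)*(-6)² = 63/2 + (1/54)*36 = 63/2 + ⅔ = 193/6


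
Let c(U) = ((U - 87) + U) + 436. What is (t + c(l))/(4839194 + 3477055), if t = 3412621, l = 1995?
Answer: 3416960/8316249 ≈ 0.41088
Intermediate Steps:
c(U) = 349 + 2*U (c(U) = ((-87 + U) + U) + 436 = (-87 + 2*U) + 436 = 349 + 2*U)
(t + c(l))/(4839194 + 3477055) = (3412621 + (349 + 2*1995))/(4839194 + 3477055) = (3412621 + (349 + 3990))/8316249 = (3412621 + 4339)*(1/8316249) = 3416960*(1/8316249) = 3416960/8316249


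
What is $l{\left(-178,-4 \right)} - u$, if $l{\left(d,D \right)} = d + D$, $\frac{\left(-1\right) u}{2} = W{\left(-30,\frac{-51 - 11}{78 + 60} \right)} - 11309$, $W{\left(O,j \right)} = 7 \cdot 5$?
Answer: $-22730$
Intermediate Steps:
$W{\left(O,j \right)} = 35$
$u = 22548$ ($u = - 2 \left(35 - 11309\right) = \left(-2\right) \left(-11274\right) = 22548$)
$l{\left(d,D \right)} = D + d$
$l{\left(-178,-4 \right)} - u = \left(-4 - 178\right) - 22548 = -182 - 22548 = -22730$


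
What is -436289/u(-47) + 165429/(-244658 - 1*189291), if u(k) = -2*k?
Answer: -189342725587/40791206 ≈ -4641.8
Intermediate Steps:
-436289/u(-47) + 165429/(-244658 - 1*189291) = -436289/((-2*(-47))) + 165429/(-244658 - 1*189291) = -436289/94 + 165429/(-244658 - 189291) = -436289*1/94 + 165429/(-433949) = -436289/94 + 165429*(-1/433949) = -436289/94 - 165429/433949 = -189342725587/40791206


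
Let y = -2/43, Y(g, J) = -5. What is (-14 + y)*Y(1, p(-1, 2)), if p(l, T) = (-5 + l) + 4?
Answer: 3020/43 ≈ 70.233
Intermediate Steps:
p(l, T) = -1 + l
y = -2/43 (y = -2*1/43 = -2/43 ≈ -0.046512)
(-14 + y)*Y(1, p(-1, 2)) = (-14 - 2/43)*(-5) = -604/43*(-5) = 3020/43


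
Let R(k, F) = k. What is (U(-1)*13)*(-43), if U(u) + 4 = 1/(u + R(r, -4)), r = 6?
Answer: 10621/5 ≈ 2124.2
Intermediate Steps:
U(u) = -4 + 1/(6 + u) (U(u) = -4 + 1/(u + 6) = -4 + 1/(6 + u))
(U(-1)*13)*(-43) = (((-23 - 4*(-1))/(6 - 1))*13)*(-43) = (((-23 + 4)/5)*13)*(-43) = (((1/5)*(-19))*13)*(-43) = -19/5*13*(-43) = -247/5*(-43) = 10621/5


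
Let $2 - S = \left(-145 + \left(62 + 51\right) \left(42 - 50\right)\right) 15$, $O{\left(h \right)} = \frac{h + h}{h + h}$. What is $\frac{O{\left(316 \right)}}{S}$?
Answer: $\frac{1}{15737} \approx 6.3544 \cdot 10^{-5}$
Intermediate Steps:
$O{\left(h \right)} = 1$ ($O{\left(h \right)} = \frac{2 h}{2 h} = 2 h \frac{1}{2 h} = 1$)
$S = 15737$ ($S = 2 - \left(-145 + \left(62 + 51\right) \left(42 - 50\right)\right) 15 = 2 - \left(-145 + 113 \left(-8\right)\right) 15 = 2 - \left(-145 - 904\right) 15 = 2 - \left(-1049\right) 15 = 2 - -15735 = 2 + 15735 = 15737$)
$\frac{O{\left(316 \right)}}{S} = 1 \cdot \frac{1}{15737} = \frac{1}{15737}$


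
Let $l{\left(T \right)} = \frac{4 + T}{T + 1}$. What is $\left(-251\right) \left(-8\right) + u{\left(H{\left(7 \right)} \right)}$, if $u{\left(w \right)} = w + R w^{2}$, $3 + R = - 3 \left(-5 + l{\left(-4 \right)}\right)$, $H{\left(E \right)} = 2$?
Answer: $2058$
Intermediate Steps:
$l{\left(T \right)} = \frac{4 + T}{1 + T}$
$R = 12$ ($R = -3 - 3 \left(-5 + \frac{4 - 4}{1 - 4}\right) = -3 - 3 \left(-5 + \frac{1}{-3} \cdot 0\right) = -3 - 3 \left(-5 - 0\right) = -3 - 3 \left(-5 + 0\right) = -3 - -15 = -3 + 15 = 12$)
$u{\left(w \right)} = w + 12 w^{2}$
$\left(-251\right) \left(-8\right) + u{\left(H{\left(7 \right)} \right)} = \left(-251\right) \left(-8\right) + 2 \left(1 + 12 \cdot 2\right) = 2008 + 2 \left(1 + 24\right) = 2008 + 2 \cdot 25 = 2008 + 50 = 2058$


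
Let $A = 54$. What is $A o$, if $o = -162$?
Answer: $-8748$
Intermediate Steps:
$A o = 54 \left(-162\right) = -8748$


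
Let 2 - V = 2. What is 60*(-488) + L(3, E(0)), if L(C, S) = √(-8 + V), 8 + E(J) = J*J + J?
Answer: -29280 + 2*I*√2 ≈ -29280.0 + 2.8284*I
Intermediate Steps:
V = 0 (V = 2 - 1*2 = 2 - 2 = 0)
E(J) = -8 + J + J² (E(J) = -8 + (J*J + J) = -8 + (J² + J) = -8 + (J + J²) = -8 + J + J²)
L(C, S) = 2*I*√2 (L(C, S) = √(-8 + 0) = √(-8) = 2*I*√2)
60*(-488) + L(3, E(0)) = 60*(-488) + 2*I*√2 = -29280 + 2*I*√2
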